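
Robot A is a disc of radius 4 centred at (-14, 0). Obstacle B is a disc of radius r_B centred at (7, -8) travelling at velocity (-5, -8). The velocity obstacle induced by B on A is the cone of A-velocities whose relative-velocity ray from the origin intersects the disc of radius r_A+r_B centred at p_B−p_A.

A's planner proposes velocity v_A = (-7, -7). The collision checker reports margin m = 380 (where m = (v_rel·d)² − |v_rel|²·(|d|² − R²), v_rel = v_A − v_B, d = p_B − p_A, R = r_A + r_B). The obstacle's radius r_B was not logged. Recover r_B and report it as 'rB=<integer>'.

m = 380
d = (21, -8);  v_rel = (-2, 1),  |v_rel|² = 5
v_rel×d = (-2)·(-8) − (1)·(21) = -5
since m = R²·5 − (-5)²:  R² = (25 + 380) / 5 = 81
R = √81 = 9  ⇒  r_B = 9 − 4 = 5

rB=5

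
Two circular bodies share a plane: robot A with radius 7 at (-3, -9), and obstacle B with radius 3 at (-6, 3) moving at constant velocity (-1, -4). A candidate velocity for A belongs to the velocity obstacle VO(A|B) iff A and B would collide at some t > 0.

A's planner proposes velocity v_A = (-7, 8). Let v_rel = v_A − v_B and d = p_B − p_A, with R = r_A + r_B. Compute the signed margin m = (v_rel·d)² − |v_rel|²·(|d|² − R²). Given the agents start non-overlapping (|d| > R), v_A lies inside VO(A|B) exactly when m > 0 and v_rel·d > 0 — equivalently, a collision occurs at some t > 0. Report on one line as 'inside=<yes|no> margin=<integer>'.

d = (-3, 12),  |d|² = 153;  R = 7+3 = 10,  c = 153−10² = 53
v_rel = (-6, 12),  |v_rel|² = 180;  v_rel·d = (-6)·(-3) + (12)·(12) = 162
180·t² − 324·t + 53 = 0  ⇒  m = 162² − 180·53 = 16704
m = 16704 > 0,  v_rel·d = 162 > 0  ⇒  inside

inside=yes margin=16704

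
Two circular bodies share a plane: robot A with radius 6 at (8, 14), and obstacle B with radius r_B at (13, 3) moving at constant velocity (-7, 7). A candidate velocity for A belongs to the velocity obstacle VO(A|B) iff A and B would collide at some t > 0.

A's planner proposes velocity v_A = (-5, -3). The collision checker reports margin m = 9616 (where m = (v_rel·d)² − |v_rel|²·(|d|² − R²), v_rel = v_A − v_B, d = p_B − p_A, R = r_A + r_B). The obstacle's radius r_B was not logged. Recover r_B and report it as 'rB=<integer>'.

m = 9616
d = (5, -11);  v_rel = (2, -10),  |v_rel|² = 104
v_rel×d = (2)·(-11) − (-10)·(5) = 28
since m = R²·104 − 28²:  R² = (784 + 9616) / 104 = 100
R = √100 = 10  ⇒  r_B = 10 − 6 = 4

rB=4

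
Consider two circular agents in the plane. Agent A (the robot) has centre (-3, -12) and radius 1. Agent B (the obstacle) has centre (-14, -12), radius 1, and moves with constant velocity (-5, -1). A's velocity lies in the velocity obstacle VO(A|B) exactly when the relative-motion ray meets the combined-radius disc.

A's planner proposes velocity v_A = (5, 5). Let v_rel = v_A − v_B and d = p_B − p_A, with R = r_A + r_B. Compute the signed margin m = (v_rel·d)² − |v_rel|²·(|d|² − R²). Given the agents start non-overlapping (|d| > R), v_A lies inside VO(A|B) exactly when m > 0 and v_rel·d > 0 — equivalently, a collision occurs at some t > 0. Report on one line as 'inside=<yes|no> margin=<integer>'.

d = (-11, 0),  |d|² = 121;  R = 1+1 = 2,  c = 121−2² = 117
v_rel = (10, 6),  |v_rel|² = 136;  v_rel·d = (10)·(-11) + (6)·(0) = -110
136·t² + 220·t + 117 = 0  ⇒  m = (-110)² − 136·117 = -3812
m = -3812 < 0,  v_rel·d = -110 < 0  ⇒  outside

inside=no margin=-3812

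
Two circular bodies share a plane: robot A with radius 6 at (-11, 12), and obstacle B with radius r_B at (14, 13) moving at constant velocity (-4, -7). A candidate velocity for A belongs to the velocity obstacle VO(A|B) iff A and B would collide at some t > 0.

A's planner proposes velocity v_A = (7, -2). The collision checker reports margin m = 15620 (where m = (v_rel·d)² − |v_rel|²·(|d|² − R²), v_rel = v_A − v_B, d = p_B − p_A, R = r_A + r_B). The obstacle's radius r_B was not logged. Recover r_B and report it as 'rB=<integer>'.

m = 15620
d = (25, 1);  v_rel = (11, 5),  |v_rel|² = 146
v_rel×d = (11)·(1) − (5)·(25) = -114
since m = R²·146 − (-114)²:  R² = (12996 + 15620) / 146 = 196
R = √196 = 14  ⇒  r_B = 14 − 6 = 8

rB=8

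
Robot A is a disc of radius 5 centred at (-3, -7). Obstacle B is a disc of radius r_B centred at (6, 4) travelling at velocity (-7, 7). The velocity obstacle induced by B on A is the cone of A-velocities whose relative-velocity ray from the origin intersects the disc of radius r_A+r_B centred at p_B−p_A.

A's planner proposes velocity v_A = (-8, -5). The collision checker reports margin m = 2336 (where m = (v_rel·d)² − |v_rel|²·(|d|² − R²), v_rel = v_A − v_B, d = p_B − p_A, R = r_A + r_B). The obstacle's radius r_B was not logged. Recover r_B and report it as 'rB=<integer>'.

m = 2336
d = (9, 11);  v_rel = (-1, -12),  |v_rel|² = 145
v_rel×d = (-1)·(11) − (-12)·(9) = 97
since m = R²·145 − 97²:  R² = (9409 + 2336) / 145 = 81
R = √81 = 9  ⇒  r_B = 9 − 5 = 4

rB=4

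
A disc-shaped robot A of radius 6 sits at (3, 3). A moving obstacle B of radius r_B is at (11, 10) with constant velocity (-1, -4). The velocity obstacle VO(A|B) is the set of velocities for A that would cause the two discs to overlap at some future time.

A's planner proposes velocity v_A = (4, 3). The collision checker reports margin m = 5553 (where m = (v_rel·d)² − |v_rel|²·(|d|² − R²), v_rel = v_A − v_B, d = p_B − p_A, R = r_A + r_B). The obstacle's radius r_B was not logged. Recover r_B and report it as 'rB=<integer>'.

m = 5553
d = (8, 7);  v_rel = (5, 7),  |v_rel|² = 74
v_rel×d = (5)·(7) − (7)·(8) = -21
since m = R²·74 − (-21)²:  R² = (441 + 5553) / 74 = 81
R = √81 = 9  ⇒  r_B = 9 − 6 = 3

rB=3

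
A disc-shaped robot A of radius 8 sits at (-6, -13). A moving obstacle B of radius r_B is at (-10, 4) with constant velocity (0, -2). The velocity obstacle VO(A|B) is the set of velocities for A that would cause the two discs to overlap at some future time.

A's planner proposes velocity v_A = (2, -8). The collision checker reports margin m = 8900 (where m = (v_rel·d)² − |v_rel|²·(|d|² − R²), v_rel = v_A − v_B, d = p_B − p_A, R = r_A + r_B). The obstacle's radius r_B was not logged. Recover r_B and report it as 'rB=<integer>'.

m = 8900
d = (-4, 17);  v_rel = (2, -6),  |v_rel|² = 40
v_rel×d = (2)·(17) − (-6)·(-4) = 10
since m = R²·40 − 10²:  R² = (100 + 8900) / 40 = 225
R = √225 = 15  ⇒  r_B = 15 − 8 = 7

rB=7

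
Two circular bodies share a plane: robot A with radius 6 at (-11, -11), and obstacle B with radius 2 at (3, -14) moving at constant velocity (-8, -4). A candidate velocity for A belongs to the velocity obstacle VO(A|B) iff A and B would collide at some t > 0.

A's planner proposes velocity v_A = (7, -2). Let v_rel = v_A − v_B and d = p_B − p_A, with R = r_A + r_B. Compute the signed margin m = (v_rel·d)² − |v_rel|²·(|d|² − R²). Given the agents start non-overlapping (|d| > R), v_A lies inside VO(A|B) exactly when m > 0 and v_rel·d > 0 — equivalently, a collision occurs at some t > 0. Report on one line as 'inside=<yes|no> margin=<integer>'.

d = (14, -3),  |d|² = 205;  R = 6+2 = 8,  c = 205−8² = 141
v_rel = (15, 2),  |v_rel|² = 229;  v_rel·d = (15)·(14) + (2)·(-3) = 204
229·t² − 408·t + 141 = 0  ⇒  m = 204² − 229·141 = 9327
m = 9327 > 0,  v_rel·d = 204 > 0  ⇒  inside

inside=yes margin=9327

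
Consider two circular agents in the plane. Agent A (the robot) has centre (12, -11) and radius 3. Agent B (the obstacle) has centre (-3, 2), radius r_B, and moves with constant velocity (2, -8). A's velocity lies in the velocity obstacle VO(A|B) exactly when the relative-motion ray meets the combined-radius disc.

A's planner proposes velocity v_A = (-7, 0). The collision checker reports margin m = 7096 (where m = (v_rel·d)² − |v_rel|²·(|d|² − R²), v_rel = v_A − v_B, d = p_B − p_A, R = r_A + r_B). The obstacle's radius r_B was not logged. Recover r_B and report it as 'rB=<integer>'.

m = 7096
d = (-15, 13);  v_rel = (-9, 8),  |v_rel|² = 145
v_rel×d = (-9)·(13) − (8)·(-15) = 3
since m = R²·145 − 3²:  R² = (9 + 7096) / 145 = 49
R = √49 = 7  ⇒  r_B = 7 − 3 = 4

rB=4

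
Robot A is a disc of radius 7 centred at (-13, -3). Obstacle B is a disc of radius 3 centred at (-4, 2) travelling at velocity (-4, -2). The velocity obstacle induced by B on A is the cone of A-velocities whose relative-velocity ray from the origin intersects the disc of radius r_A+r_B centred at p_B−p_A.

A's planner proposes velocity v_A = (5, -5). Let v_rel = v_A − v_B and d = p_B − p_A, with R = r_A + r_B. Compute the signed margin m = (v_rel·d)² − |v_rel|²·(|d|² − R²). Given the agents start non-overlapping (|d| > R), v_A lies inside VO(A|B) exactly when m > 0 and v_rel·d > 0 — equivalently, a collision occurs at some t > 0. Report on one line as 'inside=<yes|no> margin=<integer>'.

d = (9, 5),  |d|² = 106;  R = 7+3 = 10,  c = 106−10² = 6
v_rel = (9, -3),  |v_rel|² = 90;  v_rel·d = (9)·(9) + (-3)·(5) = 66
90·t² − 132·t + 6 = 0  ⇒  m = 66² − 90·6 = 3816
m = 3816 > 0,  v_rel·d = 66 > 0  ⇒  inside

inside=yes margin=3816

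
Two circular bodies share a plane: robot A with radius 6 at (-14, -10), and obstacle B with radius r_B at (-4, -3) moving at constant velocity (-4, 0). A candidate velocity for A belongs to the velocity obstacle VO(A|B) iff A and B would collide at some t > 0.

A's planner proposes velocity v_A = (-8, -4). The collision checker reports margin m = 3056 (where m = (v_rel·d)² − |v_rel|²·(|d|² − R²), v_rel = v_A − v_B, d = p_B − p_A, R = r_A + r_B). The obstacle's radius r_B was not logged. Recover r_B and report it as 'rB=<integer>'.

m = 3056
d = (10, 7);  v_rel = (-4, -4),  |v_rel|² = 32
v_rel×d = (-4)·(7) − (-4)·(10) = 12
since m = R²·32 − 12²:  R² = (144 + 3056) / 32 = 100
R = √100 = 10  ⇒  r_B = 10 − 6 = 4

rB=4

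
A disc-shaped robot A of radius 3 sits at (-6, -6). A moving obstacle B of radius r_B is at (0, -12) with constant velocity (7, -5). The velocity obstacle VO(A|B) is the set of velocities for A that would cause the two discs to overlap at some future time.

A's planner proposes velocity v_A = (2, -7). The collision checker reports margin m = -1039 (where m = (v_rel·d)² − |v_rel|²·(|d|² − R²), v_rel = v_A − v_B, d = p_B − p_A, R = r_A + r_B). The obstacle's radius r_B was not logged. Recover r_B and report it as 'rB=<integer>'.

m = -1039
d = (6, -6);  v_rel = (-5, -2),  |v_rel|² = 29
v_rel×d = (-5)·(-6) − (-2)·(6) = 42
since m = R²·29 − 42²:  R² = (1764 + -1039) / 29 = 25
R = √25 = 5  ⇒  r_B = 5 − 3 = 2

rB=2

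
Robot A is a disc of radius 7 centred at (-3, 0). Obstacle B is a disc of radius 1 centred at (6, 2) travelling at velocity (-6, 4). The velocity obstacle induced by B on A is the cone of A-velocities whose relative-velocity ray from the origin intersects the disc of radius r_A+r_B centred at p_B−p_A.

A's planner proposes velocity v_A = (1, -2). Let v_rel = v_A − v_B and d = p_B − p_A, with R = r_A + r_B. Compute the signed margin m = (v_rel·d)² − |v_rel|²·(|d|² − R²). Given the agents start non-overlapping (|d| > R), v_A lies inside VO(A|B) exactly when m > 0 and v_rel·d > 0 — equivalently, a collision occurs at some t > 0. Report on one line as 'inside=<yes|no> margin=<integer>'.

d = (9, 2),  |d|² = 85;  R = 7+1 = 8,  c = 85−8² = 21
v_rel = (7, -6),  |v_rel|² = 85;  v_rel·d = (7)·(9) + (-6)·(2) = 51
85·t² − 102·t + 21 = 0  ⇒  m = 51² − 85·21 = 816
m = 816 > 0,  v_rel·d = 51 > 0  ⇒  inside

inside=yes margin=816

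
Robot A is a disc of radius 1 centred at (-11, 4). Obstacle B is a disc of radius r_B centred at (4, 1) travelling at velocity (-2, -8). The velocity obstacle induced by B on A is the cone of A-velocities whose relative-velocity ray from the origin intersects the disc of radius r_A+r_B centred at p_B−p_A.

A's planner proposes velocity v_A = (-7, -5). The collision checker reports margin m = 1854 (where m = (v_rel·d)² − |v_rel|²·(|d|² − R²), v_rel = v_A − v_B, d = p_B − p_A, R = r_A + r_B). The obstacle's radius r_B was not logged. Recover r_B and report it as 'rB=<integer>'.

m = 1854
d = (15, -3);  v_rel = (-5, 3),  |v_rel|² = 34
v_rel×d = (-5)·(-3) − (3)·(15) = -30
since m = R²·34 − (-30)²:  R² = (900 + 1854) / 34 = 81
R = √81 = 9  ⇒  r_B = 9 − 1 = 8

rB=8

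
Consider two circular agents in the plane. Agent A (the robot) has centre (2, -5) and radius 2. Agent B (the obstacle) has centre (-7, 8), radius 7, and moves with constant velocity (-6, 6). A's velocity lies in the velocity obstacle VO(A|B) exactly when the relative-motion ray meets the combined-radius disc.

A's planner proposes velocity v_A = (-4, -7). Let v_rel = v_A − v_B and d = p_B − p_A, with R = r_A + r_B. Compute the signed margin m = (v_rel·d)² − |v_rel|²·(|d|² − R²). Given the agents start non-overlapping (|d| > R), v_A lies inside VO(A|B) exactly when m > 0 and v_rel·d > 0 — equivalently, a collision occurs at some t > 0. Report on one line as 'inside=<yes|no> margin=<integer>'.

d = (-9, 13),  |d|² = 250;  R = 2+7 = 9,  c = 250−9² = 169
v_rel = (2, -13),  |v_rel|² = 173;  v_rel·d = (2)·(-9) + (-13)·(13) = -187
173·t² + 374·t + 169 = 0  ⇒  m = (-187)² − 173·169 = 5732
m = 5732 > 0,  v_rel·d = -187 < 0  ⇒  outside

inside=no margin=5732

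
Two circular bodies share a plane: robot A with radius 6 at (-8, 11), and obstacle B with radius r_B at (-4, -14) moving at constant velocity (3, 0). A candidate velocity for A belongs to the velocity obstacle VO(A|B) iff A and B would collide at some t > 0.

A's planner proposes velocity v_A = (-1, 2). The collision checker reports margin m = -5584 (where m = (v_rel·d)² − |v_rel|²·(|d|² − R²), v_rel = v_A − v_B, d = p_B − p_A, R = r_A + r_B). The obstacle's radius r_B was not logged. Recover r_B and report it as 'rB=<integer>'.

m = -5584
d = (4, -25);  v_rel = (-4, 2),  |v_rel|² = 20
v_rel×d = (-4)·(-25) − (2)·(4) = 92
since m = R²·20 − 92²:  R² = (8464 + -5584) / 20 = 144
R = √144 = 12  ⇒  r_B = 12 − 6 = 6

rB=6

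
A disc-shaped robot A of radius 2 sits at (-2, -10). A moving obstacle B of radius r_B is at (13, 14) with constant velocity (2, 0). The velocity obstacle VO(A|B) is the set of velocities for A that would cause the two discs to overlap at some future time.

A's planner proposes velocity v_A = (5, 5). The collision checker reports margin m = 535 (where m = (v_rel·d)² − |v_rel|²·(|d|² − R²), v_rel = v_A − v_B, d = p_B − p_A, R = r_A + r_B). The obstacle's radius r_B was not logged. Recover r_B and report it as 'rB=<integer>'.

m = 535
d = (15, 24);  v_rel = (3, 5),  |v_rel|² = 34
v_rel×d = (3)·(24) − (5)·(15) = -3
since m = R²·34 − (-3)²:  R² = (9 + 535) / 34 = 16
R = √16 = 4  ⇒  r_B = 4 − 2 = 2

rB=2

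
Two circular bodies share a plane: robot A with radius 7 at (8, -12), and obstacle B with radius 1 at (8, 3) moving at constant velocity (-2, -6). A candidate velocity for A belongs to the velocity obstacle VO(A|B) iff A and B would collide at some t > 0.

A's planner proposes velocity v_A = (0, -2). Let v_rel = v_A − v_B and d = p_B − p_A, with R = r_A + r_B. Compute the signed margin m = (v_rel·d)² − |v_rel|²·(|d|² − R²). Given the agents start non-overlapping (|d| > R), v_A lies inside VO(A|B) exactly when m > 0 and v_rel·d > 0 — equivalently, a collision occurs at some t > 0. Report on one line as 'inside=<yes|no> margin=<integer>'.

d = (0, 15),  |d|² = 225;  R = 7+1 = 8,  c = 225−8² = 161
v_rel = (2, 4),  |v_rel|² = 20;  v_rel·d = (2)·(0) + (4)·(15) = 60
20·t² − 120·t + 161 = 0  ⇒  m = 60² − 20·161 = 380
m = 380 > 0,  v_rel·d = 60 > 0  ⇒  inside

inside=yes margin=380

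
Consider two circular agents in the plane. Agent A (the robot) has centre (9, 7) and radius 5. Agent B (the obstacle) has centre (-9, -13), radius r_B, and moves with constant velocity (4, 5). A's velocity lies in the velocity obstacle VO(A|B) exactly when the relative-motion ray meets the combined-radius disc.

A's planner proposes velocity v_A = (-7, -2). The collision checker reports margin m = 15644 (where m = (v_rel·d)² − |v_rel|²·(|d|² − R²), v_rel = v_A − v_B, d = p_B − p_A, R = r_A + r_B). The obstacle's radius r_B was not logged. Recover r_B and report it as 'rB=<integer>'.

m = 15644
d = (-18, -20);  v_rel = (-11, -7),  |v_rel|² = 170
v_rel×d = (-11)·(-20) − (-7)·(-18) = 94
since m = R²·170 − 94²:  R² = (8836 + 15644) / 170 = 144
R = √144 = 12  ⇒  r_B = 12 − 5 = 7

rB=7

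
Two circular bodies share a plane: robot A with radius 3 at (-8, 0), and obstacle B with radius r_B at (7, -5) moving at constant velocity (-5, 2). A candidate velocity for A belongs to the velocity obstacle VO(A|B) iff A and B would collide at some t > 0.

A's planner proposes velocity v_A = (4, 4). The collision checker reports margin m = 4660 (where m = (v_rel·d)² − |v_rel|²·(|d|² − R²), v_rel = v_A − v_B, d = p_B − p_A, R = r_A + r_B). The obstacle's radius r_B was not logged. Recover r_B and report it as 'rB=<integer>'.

m = 4660
d = (15, -5);  v_rel = (9, 2),  |v_rel|² = 85
v_rel×d = (9)·(-5) − (2)·(15) = -75
since m = R²·85 − (-75)²:  R² = (5625 + 4660) / 85 = 121
R = √121 = 11  ⇒  r_B = 11 − 3 = 8

rB=8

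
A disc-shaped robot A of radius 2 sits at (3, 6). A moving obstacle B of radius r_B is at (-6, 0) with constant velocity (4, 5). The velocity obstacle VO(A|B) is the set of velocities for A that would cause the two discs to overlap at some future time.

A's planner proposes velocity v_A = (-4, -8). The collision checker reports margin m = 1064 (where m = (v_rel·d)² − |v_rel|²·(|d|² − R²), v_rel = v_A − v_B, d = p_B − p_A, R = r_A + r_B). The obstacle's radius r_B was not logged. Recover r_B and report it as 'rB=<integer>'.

m = 1064
d = (-9, -6);  v_rel = (-8, -13),  |v_rel|² = 233
v_rel×d = (-8)·(-6) − (-13)·(-9) = -69
since m = R²·233 − (-69)²:  R² = (4761 + 1064) / 233 = 25
R = √25 = 5  ⇒  r_B = 5 − 2 = 3

rB=3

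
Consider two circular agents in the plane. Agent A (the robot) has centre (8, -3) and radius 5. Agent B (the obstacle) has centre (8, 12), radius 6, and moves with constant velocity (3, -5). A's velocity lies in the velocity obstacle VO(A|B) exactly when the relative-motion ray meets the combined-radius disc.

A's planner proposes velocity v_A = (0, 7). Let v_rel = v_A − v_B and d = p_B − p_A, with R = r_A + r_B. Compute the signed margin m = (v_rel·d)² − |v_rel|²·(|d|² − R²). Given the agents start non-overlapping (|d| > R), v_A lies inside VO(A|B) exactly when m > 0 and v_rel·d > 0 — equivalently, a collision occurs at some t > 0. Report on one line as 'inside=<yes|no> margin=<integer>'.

d = (0, 15),  |d|² = 225;  R = 5+6 = 11,  c = 225−11² = 104
v_rel = (-3, 12),  |v_rel|² = 153;  v_rel·d = (-3)·(0) + (12)·(15) = 180
153·t² − 360·t + 104 = 0  ⇒  m = 180² − 153·104 = 16488
m = 16488 > 0,  v_rel·d = 180 > 0  ⇒  inside

inside=yes margin=16488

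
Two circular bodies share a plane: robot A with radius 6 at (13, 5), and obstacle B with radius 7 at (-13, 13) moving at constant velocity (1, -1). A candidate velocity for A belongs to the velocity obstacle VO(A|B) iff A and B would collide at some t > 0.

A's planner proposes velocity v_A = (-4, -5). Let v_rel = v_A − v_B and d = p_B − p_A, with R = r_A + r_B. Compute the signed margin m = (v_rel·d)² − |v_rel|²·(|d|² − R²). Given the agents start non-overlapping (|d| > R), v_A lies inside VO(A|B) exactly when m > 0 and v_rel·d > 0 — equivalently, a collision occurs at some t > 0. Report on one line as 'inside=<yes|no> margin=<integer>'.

d = (-26, 8),  |d|² = 740;  R = 6+7 = 13,  c = 740−13² = 571
v_rel = (-5, -4),  |v_rel|² = 41;  v_rel·d = (-5)·(-26) + (-4)·(8) = 98
41·t² − 196·t + 571 = 0  ⇒  m = 98² − 41·571 = -13807
m = -13807 < 0,  v_rel·d = 98 > 0  ⇒  outside

inside=no margin=-13807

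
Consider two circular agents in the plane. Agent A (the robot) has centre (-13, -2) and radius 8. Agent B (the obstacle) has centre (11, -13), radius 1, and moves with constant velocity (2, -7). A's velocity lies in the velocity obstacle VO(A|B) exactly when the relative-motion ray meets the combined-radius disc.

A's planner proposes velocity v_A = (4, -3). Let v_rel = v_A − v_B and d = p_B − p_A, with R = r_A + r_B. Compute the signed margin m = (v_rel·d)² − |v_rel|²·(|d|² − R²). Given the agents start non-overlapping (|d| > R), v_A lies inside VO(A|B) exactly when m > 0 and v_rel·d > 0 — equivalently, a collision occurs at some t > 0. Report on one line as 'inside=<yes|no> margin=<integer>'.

d = (24, -11),  |d|² = 697;  R = 8+1 = 9,  c = 697−9² = 616
v_rel = (2, 4),  |v_rel|² = 20;  v_rel·d = (2)·(24) + (4)·(-11) = 4
20·t² − 8·t + 616 = 0  ⇒  m = 4² − 20·616 = -12304
m = -12304 < 0,  v_rel·d = 4 > 0  ⇒  outside

inside=no margin=-12304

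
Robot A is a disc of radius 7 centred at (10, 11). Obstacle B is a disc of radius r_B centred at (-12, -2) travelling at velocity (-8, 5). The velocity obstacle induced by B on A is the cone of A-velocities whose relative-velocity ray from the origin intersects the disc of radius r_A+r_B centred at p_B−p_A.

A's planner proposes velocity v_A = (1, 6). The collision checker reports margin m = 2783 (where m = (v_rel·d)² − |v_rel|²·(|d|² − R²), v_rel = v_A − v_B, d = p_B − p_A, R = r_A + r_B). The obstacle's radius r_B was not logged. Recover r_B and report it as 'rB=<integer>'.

m = 2783
d = (-22, -13);  v_rel = (9, 1),  |v_rel|² = 82
v_rel×d = (9)·(-13) − (1)·(-22) = -95
since m = R²·82 − (-95)²:  R² = (9025 + 2783) / 82 = 144
R = √144 = 12  ⇒  r_B = 12 − 7 = 5

rB=5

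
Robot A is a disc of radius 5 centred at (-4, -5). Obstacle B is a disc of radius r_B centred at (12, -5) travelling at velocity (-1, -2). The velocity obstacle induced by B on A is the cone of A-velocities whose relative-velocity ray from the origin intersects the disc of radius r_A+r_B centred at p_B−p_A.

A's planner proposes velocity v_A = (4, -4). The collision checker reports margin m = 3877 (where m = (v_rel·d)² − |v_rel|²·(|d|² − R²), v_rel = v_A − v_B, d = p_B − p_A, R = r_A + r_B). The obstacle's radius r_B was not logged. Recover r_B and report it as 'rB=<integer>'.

m = 3877
d = (16, 0);  v_rel = (5, -2),  |v_rel|² = 29
v_rel×d = (5)·(0) − (-2)·(16) = 32
since m = R²·29 − 32²:  R² = (1024 + 3877) / 29 = 169
R = √169 = 13  ⇒  r_B = 13 − 5 = 8

rB=8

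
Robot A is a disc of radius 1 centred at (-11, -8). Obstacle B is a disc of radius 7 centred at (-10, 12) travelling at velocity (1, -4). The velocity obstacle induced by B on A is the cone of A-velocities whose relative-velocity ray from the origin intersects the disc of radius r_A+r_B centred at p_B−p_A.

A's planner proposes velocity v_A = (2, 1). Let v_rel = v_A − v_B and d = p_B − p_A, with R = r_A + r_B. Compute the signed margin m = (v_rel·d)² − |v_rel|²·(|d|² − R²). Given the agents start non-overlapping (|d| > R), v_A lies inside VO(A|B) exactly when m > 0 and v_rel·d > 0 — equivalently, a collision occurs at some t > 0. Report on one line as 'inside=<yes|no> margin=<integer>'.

d = (1, 20),  |d|² = 401;  R = 1+7 = 8,  c = 401−8² = 337
v_rel = (1, 5),  |v_rel|² = 26;  v_rel·d = (1)·(1) + (5)·(20) = 101
26·t² − 202·t + 337 = 0  ⇒  m = 101² − 26·337 = 1439
m = 1439 > 0,  v_rel·d = 101 > 0  ⇒  inside

inside=yes margin=1439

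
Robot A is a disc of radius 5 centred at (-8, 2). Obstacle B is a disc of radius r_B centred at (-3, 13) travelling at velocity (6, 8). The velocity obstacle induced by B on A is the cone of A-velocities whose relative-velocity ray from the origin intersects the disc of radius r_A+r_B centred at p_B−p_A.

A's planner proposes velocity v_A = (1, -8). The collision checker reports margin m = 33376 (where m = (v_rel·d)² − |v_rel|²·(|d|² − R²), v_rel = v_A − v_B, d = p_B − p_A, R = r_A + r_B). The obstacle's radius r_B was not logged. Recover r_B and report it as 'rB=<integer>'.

m = 33376
d = (5, 11);  v_rel = (-5, -16),  |v_rel|² = 281
v_rel×d = (-5)·(11) − (-16)·(5) = 25
since m = R²·281 − 25²:  R² = (625 + 33376) / 281 = 121
R = √121 = 11  ⇒  r_B = 11 − 5 = 6

rB=6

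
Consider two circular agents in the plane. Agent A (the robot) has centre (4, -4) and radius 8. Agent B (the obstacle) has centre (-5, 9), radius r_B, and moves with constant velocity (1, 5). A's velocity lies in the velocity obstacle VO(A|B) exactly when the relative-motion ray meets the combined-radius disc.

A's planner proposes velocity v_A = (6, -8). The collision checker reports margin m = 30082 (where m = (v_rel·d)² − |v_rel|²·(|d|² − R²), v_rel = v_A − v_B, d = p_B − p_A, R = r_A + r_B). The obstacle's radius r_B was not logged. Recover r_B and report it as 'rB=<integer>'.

m = 30082
d = (-9, 13);  v_rel = (5, -13),  |v_rel|² = 194
v_rel×d = (5)·(13) − (-13)·(-9) = -52
since m = R²·194 − (-52)²:  R² = (2704 + 30082) / 194 = 169
R = √169 = 13  ⇒  r_B = 13 − 8 = 5

rB=5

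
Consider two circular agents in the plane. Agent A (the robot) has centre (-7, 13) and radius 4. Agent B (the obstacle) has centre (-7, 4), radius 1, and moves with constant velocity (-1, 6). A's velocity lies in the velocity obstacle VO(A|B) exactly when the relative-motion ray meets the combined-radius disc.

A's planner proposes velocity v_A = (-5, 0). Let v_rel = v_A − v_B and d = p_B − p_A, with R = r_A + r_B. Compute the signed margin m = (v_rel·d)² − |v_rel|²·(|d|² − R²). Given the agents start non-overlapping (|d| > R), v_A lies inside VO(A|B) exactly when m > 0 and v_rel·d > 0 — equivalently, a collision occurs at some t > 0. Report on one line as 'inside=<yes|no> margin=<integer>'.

d = (0, -9),  |d|² = 81;  R = 4+1 = 5,  c = 81−5² = 56
v_rel = (-4, -6),  |v_rel|² = 52;  v_rel·d = (-4)·(0) + (-6)·(-9) = 54
52·t² − 108·t + 56 = 0  ⇒  m = 54² − 52·56 = 4
m = 4 > 0,  v_rel·d = 54 > 0  ⇒  inside

inside=yes margin=4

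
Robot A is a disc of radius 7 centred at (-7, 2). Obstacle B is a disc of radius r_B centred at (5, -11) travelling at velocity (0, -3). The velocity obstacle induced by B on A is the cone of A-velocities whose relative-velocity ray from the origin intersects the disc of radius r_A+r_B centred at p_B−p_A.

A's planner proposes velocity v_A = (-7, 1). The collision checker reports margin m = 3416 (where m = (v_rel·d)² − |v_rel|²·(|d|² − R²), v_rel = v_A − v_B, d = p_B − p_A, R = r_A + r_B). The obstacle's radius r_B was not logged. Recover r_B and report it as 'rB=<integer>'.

m = 3416
d = (12, -13);  v_rel = (-7, 4),  |v_rel|² = 65
v_rel×d = (-7)·(-13) − (4)·(12) = 43
since m = R²·65 − 43²:  R² = (1849 + 3416) / 65 = 81
R = √81 = 9  ⇒  r_B = 9 − 7 = 2

rB=2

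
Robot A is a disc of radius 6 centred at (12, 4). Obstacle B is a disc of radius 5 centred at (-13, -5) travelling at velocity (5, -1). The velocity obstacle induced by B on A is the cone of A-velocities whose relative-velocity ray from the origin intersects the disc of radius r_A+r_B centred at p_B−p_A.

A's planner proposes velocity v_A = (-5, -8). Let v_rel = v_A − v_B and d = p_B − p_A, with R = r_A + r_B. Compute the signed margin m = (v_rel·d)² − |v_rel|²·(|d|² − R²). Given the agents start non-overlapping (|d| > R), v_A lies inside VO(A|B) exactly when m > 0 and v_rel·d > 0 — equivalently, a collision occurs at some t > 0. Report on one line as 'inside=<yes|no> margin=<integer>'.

d = (-25, -9),  |d|² = 706;  R = 6+5 = 11,  c = 706−11² = 585
v_rel = (-10, -7),  |v_rel|² = 149;  v_rel·d = (-10)·(-25) + (-7)·(-9) = 313
149·t² − 626·t + 585 = 0  ⇒  m = 313² − 149·585 = 10804
m = 10804 > 0,  v_rel·d = 313 > 0  ⇒  inside

inside=yes margin=10804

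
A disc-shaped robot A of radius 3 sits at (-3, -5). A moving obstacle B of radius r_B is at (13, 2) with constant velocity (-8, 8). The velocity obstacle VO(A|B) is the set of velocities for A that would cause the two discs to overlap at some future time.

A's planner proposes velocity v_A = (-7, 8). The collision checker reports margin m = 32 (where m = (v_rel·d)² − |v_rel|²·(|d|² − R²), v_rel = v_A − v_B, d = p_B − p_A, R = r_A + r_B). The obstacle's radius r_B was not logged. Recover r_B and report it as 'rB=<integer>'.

m = 32
d = (16, 7);  v_rel = (1, 0),  |v_rel|² = 1
v_rel×d = (1)·(7) − (0)·(16) = 7
since m = R²·1 − 7²:  R² = (49 + 32) / 1 = 81
R = √81 = 9  ⇒  r_B = 9 − 3 = 6

rB=6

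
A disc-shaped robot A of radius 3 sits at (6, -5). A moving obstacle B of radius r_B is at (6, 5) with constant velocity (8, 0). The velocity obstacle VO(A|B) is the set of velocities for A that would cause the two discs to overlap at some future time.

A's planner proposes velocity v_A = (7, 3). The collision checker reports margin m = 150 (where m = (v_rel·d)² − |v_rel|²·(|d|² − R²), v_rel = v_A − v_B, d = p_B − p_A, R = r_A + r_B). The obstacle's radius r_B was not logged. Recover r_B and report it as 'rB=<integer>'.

m = 150
d = (0, 10);  v_rel = (-1, 3),  |v_rel|² = 10
v_rel×d = (-1)·(10) − (3)·(0) = -10
since m = R²·10 − (-10)²:  R² = (100 + 150) / 10 = 25
R = √25 = 5  ⇒  r_B = 5 − 3 = 2

rB=2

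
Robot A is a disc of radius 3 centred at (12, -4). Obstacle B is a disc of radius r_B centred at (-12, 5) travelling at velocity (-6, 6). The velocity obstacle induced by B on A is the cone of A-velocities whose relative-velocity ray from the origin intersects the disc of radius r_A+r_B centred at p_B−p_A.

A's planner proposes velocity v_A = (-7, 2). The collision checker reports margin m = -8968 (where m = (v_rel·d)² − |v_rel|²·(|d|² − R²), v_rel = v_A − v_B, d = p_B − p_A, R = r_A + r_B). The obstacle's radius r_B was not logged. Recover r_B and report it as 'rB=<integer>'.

m = -8968
d = (-24, 9);  v_rel = (-1, -4),  |v_rel|² = 17
v_rel×d = (-1)·(9) − (-4)·(-24) = -105
since m = R²·17 − (-105)²:  R² = (11025 + -8968) / 17 = 121
R = √121 = 11  ⇒  r_B = 11 − 3 = 8

rB=8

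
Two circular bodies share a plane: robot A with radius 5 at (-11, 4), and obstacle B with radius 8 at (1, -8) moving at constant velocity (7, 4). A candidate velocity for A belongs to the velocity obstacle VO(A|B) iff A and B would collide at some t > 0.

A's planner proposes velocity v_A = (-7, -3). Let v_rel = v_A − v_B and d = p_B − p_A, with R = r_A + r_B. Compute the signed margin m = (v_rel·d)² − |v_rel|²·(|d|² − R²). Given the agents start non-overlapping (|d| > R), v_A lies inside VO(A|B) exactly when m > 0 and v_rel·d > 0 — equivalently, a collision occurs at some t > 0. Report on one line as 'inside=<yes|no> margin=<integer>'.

d = (12, -12),  |d|² = 288;  R = 5+8 = 13,  c = 288−13² = 119
v_rel = (-14, -7),  |v_rel|² = 245;  v_rel·d = (-14)·(12) + (-7)·(-12) = -84
245·t² + 168·t + 119 = 0  ⇒  m = (-84)² − 245·119 = -22099
m = -22099 < 0,  v_rel·d = -84 < 0  ⇒  outside

inside=no margin=-22099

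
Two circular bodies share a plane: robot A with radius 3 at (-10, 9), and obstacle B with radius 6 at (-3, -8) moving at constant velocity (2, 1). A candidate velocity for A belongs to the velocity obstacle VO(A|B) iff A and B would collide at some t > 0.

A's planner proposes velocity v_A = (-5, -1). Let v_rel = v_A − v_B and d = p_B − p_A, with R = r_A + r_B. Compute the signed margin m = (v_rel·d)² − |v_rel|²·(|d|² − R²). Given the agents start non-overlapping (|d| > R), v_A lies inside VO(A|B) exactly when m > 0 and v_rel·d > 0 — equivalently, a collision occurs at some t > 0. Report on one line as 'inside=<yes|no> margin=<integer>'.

d = (7, -17),  |d|² = 338;  R = 3+6 = 9,  c = 338−9² = 257
v_rel = (-7, -2),  |v_rel|² = 53;  v_rel·d = (-7)·(7) + (-2)·(-17) = -15
53·t² + 30·t + 257 = 0  ⇒  m = (-15)² − 53·257 = -13396
m = -13396 < 0,  v_rel·d = -15 < 0  ⇒  outside

inside=no margin=-13396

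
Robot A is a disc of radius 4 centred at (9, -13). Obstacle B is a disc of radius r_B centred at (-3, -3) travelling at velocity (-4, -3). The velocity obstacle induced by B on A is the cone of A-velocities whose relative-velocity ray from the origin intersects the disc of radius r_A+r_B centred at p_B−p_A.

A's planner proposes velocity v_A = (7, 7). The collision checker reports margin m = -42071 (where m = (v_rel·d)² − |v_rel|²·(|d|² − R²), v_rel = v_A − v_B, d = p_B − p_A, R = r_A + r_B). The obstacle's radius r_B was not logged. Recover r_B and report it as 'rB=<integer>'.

m = -42071
d = (-12, 10);  v_rel = (11, 10),  |v_rel|² = 221
v_rel×d = (11)·(10) − (10)·(-12) = 230
since m = R²·221 − 230²:  R² = (52900 + -42071) / 221 = 49
R = √49 = 7  ⇒  r_B = 7 − 4 = 3

rB=3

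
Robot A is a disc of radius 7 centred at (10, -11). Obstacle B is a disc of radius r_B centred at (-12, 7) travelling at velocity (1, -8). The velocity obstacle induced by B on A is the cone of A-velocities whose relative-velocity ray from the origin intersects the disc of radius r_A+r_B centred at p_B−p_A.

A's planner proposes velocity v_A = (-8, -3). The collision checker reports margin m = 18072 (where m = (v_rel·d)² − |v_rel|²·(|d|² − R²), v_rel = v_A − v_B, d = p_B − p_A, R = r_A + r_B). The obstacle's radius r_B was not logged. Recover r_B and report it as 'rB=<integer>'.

m = 18072
d = (-22, 18);  v_rel = (-9, 5),  |v_rel|² = 106
v_rel×d = (-9)·(18) − (5)·(-22) = -52
since m = R²·106 − (-52)²:  R² = (2704 + 18072) / 106 = 196
R = √196 = 14  ⇒  r_B = 14 − 7 = 7

rB=7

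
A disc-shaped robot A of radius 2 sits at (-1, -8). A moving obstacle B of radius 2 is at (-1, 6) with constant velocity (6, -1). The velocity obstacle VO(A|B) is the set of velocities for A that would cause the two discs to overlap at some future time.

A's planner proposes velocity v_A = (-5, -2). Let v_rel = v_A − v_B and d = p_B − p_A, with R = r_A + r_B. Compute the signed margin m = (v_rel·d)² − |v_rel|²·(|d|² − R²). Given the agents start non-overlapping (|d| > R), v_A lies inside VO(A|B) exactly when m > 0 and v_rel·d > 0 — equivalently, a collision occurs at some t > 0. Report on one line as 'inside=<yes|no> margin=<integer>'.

d = (0, 14),  |d|² = 196;  R = 2+2 = 4,  c = 196−4² = 180
v_rel = (-11, -1),  |v_rel|² = 122;  v_rel·d = (-11)·(0) + (-1)·(14) = -14
122·t² + 28·t + 180 = 0  ⇒  m = (-14)² − 122·180 = -21764
m = -21764 < 0,  v_rel·d = -14 < 0  ⇒  outside

inside=no margin=-21764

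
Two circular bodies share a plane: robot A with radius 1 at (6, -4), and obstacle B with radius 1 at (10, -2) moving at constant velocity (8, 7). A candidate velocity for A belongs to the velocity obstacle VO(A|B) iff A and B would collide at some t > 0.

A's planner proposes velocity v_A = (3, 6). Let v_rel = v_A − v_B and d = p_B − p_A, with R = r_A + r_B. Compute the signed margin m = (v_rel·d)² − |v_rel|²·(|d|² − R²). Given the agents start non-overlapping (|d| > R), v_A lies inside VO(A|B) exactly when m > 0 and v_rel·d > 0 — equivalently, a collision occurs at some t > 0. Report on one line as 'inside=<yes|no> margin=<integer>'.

d = (4, 2),  |d|² = 20;  R = 1+1 = 2,  c = 20−2² = 16
v_rel = (-5, -1),  |v_rel|² = 26;  v_rel·d = (-5)·(4) + (-1)·(2) = -22
26·t² + 44·t + 16 = 0  ⇒  m = (-22)² − 26·16 = 68
m = 68 > 0,  v_rel·d = -22 < 0  ⇒  outside

inside=no margin=68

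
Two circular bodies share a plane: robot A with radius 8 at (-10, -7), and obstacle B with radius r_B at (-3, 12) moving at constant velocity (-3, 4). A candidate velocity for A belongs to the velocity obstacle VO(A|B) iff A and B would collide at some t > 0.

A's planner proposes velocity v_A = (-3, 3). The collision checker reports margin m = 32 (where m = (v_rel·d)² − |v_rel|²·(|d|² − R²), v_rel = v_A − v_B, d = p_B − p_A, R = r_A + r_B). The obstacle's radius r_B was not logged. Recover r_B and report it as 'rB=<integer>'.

m = 32
d = (7, 19);  v_rel = (0, -1),  |v_rel|² = 1
v_rel×d = (0)·(19) − (-1)·(7) = 7
since m = R²·1 − 7²:  R² = (49 + 32) / 1 = 81
R = √81 = 9  ⇒  r_B = 9 − 8 = 1

rB=1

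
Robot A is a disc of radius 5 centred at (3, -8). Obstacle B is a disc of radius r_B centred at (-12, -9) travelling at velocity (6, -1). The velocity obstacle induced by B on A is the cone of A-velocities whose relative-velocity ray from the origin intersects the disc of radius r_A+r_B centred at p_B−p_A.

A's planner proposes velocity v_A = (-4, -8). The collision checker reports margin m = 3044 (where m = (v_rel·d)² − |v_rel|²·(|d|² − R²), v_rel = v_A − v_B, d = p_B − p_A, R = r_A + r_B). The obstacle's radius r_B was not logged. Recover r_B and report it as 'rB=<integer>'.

m = 3044
d = (-15, -1);  v_rel = (-10, -7),  |v_rel|² = 149
v_rel×d = (-10)·(-1) − (-7)·(-15) = -95
since m = R²·149 − (-95)²:  R² = (9025 + 3044) / 149 = 81
R = √81 = 9  ⇒  r_B = 9 − 5 = 4

rB=4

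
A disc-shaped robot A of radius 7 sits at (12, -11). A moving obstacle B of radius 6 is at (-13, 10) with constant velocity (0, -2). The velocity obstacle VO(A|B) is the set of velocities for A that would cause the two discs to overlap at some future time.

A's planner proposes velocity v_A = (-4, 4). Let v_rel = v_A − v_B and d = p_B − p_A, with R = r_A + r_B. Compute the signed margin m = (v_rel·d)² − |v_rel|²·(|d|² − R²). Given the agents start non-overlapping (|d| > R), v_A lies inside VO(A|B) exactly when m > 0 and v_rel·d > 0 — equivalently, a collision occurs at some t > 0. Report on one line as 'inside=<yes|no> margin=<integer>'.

d = (-25, 21),  |d|² = 1066;  R = 7+6 = 13,  c = 1066−13² = 897
v_rel = (-4, 6),  |v_rel|² = 52;  v_rel·d = (-4)·(-25) + (6)·(21) = 226
52·t² − 452·t + 897 = 0  ⇒  m = 226² − 52·897 = 4432
m = 4432 > 0,  v_rel·d = 226 > 0  ⇒  inside

inside=yes margin=4432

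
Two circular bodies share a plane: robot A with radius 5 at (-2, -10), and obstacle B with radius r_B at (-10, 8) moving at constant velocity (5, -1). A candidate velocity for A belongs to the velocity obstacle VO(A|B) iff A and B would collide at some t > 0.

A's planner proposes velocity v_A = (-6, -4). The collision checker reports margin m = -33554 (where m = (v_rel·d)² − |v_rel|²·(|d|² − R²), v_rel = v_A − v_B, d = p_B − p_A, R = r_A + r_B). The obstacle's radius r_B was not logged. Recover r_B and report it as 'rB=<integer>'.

m = -33554
d = (-8, 18);  v_rel = (-11, -3),  |v_rel|² = 130
v_rel×d = (-11)·(18) − (-3)·(-8) = -222
since m = R²·130 − (-222)²:  R² = (49284 + -33554) / 130 = 121
R = √121 = 11  ⇒  r_B = 11 − 5 = 6

rB=6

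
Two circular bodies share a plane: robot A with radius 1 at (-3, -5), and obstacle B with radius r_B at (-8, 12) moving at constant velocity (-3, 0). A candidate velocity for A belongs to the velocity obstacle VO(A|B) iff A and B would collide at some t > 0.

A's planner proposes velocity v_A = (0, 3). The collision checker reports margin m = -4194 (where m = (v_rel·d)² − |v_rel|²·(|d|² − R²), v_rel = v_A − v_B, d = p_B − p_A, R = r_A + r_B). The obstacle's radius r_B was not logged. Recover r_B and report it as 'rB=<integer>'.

m = -4194
d = (-5, 17);  v_rel = (3, 3),  |v_rel|² = 18
v_rel×d = (3)·(17) − (3)·(-5) = 66
since m = R²·18 − 66²:  R² = (4356 + -4194) / 18 = 9
R = √9 = 3  ⇒  r_B = 3 − 1 = 2

rB=2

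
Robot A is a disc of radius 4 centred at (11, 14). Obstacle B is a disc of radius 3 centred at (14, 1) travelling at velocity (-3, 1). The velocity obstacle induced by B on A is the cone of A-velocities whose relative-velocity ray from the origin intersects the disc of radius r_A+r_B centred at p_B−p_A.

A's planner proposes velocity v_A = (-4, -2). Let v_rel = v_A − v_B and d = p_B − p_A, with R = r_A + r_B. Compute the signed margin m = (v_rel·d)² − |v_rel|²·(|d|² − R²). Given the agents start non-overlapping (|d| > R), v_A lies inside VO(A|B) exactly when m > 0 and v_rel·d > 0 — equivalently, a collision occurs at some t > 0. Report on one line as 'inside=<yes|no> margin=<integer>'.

d = (3, -13),  |d|² = 178;  R = 4+3 = 7,  c = 178−7² = 129
v_rel = (-1, -3),  |v_rel|² = 10;  v_rel·d = (-1)·(3) + (-3)·(-13) = 36
10·t² − 72·t + 129 = 0  ⇒  m = 36² − 10·129 = 6
m = 6 > 0,  v_rel·d = 36 > 0  ⇒  inside

inside=yes margin=6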